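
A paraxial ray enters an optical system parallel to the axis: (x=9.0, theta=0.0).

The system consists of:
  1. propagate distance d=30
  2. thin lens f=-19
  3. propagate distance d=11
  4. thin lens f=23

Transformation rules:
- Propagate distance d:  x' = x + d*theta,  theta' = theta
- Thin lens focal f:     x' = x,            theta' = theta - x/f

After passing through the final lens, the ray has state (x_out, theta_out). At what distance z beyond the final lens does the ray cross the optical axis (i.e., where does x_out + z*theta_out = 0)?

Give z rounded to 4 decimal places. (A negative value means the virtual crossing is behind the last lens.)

Answer: 98.5714

Derivation:
Initial: x=9.0000 theta=0.0000
After 1 (propagate distance d=30): x=9.0000 theta=0.0000
After 2 (thin lens f=-19): x=9.0000 theta=9/19 (≈0.4737)
After 3 (propagate distance d=11): x=270/19 (≈14.2105) theta=9/19 (≈0.4737)
After 4 (thin lens f=23): x=270/19 (≈14.2105) theta=-63/437 (≈-0.1442)
z_focus = -x_out/theta_out = -(270/19)/(-63/437) = 690/7 ≈ 98.5714
Rounded to 4 decimal places: z = 98.5714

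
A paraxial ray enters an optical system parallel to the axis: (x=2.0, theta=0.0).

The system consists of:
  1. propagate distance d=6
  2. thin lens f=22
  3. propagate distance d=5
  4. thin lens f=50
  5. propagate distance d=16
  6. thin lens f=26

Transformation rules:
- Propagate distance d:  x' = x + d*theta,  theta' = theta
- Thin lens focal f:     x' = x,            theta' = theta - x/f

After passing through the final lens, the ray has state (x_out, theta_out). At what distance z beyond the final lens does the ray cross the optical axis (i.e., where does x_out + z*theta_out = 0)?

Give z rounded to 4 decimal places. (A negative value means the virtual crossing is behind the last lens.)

Answer: -3.7974

Derivation:
Initial: x=2.0000 theta=0.0000
After 1 (propagate distance d=6): x=2.0000 theta=0.0000
After 2 (thin lens f=22): x=2.0000 theta=-1/11 (≈-0.0909)
After 3 (propagate distance d=5): x=17/11 (≈1.5455) theta=-1/11 (≈-0.0909)
After 4 (thin lens f=50): x=17/11 (≈1.5455) theta=-67/550 (≈-0.1218)
After 5 (propagate distance d=16): x=-111/275 (≈-0.4036) theta=-67/550 (≈-0.1218)
After 6 (thin lens f=26): x=-111/275 (≈-0.4036) theta=-76/715 (≈-0.1063)
z_focus = -x_out/theta_out = -(-111/275)/(-76/715) = -1443/380 ≈ -3.7974
Rounded to 4 decimal places: z = -3.7974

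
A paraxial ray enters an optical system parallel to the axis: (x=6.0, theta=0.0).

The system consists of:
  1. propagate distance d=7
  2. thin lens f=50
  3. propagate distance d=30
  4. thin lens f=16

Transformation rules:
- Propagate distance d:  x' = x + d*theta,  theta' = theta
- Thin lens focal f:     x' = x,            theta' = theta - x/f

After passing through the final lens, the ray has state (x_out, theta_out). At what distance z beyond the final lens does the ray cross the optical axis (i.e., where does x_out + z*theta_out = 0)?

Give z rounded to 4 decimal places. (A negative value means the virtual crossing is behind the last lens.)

Initial: x=6.0000 theta=0.0000
After 1 (propagate distance d=7): x=6.0000 theta=0.0000
After 2 (thin lens f=50): x=6.0000 theta=-0.1200
After 3 (propagate distance d=30): x=2.4000 theta=-0.1200
After 4 (thin lens f=16): x=2.4000 theta=-0.2700
z_focus = -x_out/theta_out = -(2.4000)/(-0.2700) = 80/9 ≈ 8.8889
Rounded to 4 decimal places: z = 8.8889

Answer: 8.8889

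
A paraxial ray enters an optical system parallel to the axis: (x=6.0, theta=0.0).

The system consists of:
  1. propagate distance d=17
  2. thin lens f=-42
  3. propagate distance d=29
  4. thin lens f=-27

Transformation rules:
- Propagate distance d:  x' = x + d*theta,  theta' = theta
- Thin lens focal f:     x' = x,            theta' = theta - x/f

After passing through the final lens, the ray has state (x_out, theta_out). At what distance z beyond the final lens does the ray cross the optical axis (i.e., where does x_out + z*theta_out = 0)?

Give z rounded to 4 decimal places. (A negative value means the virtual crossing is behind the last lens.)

Initial: x=6.0000 theta=0.0000
After 1 (propagate distance d=17): x=6.0000 theta=0.0000
After 2 (thin lens f=-42): x=6.0000 theta=1/7 (≈0.1429)
After 3 (propagate distance d=29): x=71/7 (≈10.1429) theta=1/7 (≈0.1429)
After 4 (thin lens f=-27): x=71/7 (≈10.1429) theta=14/27 (≈0.5185)
z_focus = -x_out/theta_out = -(71/7)/(14/27) = -1917/98 ≈ -19.5612
Rounded to 4 decimal places: z = -19.5612

Answer: -19.5612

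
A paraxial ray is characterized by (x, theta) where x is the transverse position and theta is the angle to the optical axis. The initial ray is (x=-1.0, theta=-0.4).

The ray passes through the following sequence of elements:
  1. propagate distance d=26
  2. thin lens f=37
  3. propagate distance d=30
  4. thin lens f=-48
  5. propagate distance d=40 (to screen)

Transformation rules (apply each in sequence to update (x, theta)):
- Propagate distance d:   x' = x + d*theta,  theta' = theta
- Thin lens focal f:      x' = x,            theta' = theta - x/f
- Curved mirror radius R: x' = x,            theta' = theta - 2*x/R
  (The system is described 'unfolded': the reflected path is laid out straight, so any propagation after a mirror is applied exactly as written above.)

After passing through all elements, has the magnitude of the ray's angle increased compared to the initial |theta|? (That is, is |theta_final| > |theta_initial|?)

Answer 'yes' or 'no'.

Answer: no

Derivation:
Initial: x=-1.0000 theta=-0.4000
After 1 (propagate distance d=26): x=-11.4000 theta=-0.4000
After 2 (thin lens f=37): x=-11.4000 theta=-17/185 (≈-0.0919)
After 3 (propagate distance d=30): x=-2619/185 (≈-14.1568) theta=-17/185 (≈-0.0919)
After 4 (thin lens f=-48): x=-2619/185 (≈-14.1568) theta=-229/592 (≈-0.3868)
After 5 (propagate distance d=40 (to screen)): x=-10963/370 (≈-29.6297) theta=-229/592 (≈-0.3868)
|theta_initial|=0.4000 |theta_final|=229/592 (≈0.3868) -> not increased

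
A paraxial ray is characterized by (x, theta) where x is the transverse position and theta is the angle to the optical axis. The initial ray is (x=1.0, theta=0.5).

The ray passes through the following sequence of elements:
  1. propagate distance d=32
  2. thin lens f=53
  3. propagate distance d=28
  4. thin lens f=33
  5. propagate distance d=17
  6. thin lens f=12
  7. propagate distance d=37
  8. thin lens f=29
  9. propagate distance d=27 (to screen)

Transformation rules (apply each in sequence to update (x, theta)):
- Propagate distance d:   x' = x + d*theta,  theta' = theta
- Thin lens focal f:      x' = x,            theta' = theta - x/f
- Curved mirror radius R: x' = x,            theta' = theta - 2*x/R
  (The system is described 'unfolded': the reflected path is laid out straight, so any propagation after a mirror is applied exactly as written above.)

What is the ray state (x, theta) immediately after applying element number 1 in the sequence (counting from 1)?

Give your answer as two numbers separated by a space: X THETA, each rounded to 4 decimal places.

Answer: 17.0000 0.5000

Derivation:
Initial: x=1.0000 theta=0.5000
After 1 (propagate distance d=32): x=17.0000 theta=0.5000
Rounded to 4 decimal places: x = 17.0000, theta = 0.5000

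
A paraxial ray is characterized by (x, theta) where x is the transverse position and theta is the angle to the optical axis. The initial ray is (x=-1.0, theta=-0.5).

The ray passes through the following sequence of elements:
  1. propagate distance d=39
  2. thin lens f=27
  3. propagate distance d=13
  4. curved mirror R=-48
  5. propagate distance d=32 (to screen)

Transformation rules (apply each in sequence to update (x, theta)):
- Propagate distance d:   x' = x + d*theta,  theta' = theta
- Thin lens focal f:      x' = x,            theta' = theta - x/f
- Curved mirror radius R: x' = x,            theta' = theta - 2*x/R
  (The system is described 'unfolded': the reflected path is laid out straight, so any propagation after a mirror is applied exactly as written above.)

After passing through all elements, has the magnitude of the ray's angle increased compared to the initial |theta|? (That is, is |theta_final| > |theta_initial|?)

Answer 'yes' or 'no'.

Initial: x=-1.0000 theta=-0.5000
After 1 (propagate distance d=39): x=-20.5000 theta=-0.5000
After 2 (thin lens f=27): x=-20.5000 theta=7/27 (≈0.2593)
After 3 (propagate distance d=13): x=-925/54 (≈-17.1296) theta=7/27 (≈0.2593)
After 4 (curved mirror R=-48): x=-925/54 (≈-17.1296) theta=-589/1296 (≈-0.4545)
After 5 (propagate distance d=32 (to screen)): x=-5131/162 (≈-31.6728) theta=-589/1296 (≈-0.4545)
|theta_initial|=0.5000 |theta_final|=589/1296 (≈0.4545) -> not increased

Answer: no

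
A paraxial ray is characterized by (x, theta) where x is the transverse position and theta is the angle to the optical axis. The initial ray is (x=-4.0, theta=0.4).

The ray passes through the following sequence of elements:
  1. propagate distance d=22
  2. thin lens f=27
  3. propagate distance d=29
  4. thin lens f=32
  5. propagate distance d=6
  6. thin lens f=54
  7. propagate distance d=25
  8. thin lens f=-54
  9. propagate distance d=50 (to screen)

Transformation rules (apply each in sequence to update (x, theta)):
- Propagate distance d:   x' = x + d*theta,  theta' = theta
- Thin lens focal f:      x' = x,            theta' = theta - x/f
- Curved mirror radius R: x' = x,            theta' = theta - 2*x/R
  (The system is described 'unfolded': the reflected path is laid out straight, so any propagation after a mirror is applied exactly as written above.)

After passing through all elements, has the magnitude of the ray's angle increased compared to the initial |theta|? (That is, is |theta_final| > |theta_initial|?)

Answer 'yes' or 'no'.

Initial: x=-4.0000 theta=0.4000
After 1 (propagate distance d=22): x=4.8000 theta=0.4000
After 2 (thin lens f=27): x=4.8000 theta=2/9 (≈0.2222)
After 3 (propagate distance d=29): x=506/45 (≈11.2444) theta=2/9 (≈0.2222)
After 4 (thin lens f=32): x=506/45 (≈11.2444) theta=-31/240 (≈-0.1292)
After 5 (propagate distance d=6): x=3769/360 (≈10.4694) theta=-31/240 (≈-0.1292)
After 6 (thin lens f=54): x=3769/360 (≈10.4694) theta=-157/486 (≈-0.3230)
After 7 (propagate distance d=25): x=23263/9720 (≈2.3933) theta=-157/486 (≈-0.3230)
After 8 (thin lens f=-54): x=23263/9720 (≈2.3933) theta=-146297/524880 (≈-0.2787)
After 9 (propagate distance d=50 (to screen)): x=-757331/65610 (≈-11.5429) theta=-146297/524880 (≈-0.2787)
|theta_initial|=0.4000 |theta_final|=146297/524880 (≈0.2787) -> not increased

Answer: no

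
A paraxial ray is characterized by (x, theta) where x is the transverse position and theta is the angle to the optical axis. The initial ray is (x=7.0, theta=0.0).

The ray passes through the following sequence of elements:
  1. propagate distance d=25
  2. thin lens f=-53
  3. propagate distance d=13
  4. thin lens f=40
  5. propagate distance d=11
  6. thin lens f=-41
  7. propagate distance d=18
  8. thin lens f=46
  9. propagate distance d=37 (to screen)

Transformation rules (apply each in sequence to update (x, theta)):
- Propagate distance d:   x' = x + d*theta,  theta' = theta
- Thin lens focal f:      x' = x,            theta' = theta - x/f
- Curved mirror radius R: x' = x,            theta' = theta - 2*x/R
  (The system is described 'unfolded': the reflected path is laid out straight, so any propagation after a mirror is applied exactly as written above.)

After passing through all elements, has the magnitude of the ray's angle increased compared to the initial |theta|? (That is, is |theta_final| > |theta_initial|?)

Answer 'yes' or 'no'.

Answer: yes

Derivation:
Initial: x=7.0000 theta=0.0000
After 1 (propagate distance d=25): x=7.0000 theta=0.0000
After 2 (thin lens f=-53): x=7.0000 theta=7/53 (≈0.1321)
After 3 (propagate distance d=13): x=462/53 (≈8.7170) theta=7/53 (≈0.1321)
After 4 (thin lens f=40): x=462/53 (≈8.7170) theta=-91/1060 (≈-0.0858)
After 5 (propagate distance d=11): x=8239/1060 (≈7.7726) theta=-91/1060 (≈-0.0858)
After 6 (thin lens f=-41): x=8239/1060 (≈7.7726) theta=1127/10865 (≈0.1037)
After 7 (propagate distance d=18): x=418943/43460 (≈9.6397) theta=1127/10865 (≈0.1037)
After 8 (thin lens f=46): x=418943/43460 (≈9.6397) theta=-42315/399832 (≈-0.1058)
After 9 (propagate distance d=37 (to screen)): x=11443103/1999160 (≈5.7240) theta=-42315/399832 (≈-0.1058)
|theta_initial|=0.0000 |theta_final|=42315/399832 (≈0.1058) -> increased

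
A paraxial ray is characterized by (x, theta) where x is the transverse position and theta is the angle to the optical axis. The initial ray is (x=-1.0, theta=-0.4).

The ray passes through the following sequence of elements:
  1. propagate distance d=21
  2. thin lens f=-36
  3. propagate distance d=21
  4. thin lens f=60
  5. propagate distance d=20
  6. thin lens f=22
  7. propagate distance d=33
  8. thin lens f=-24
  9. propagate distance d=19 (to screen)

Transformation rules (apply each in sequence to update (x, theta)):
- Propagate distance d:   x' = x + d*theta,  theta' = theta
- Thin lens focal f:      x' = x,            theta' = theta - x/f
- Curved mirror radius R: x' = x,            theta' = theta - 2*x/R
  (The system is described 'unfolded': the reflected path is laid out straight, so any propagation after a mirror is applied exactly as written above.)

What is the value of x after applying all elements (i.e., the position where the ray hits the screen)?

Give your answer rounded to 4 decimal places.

Initial: x=-1.0000 theta=-0.4000
After 1 (propagate distance d=21): x=-9.4000 theta=-0.4000
After 2 (thin lens f=-36): x=-9.4000 theta=-119/180 (≈-0.6611)
After 3 (propagate distance d=21): x=-1397/60 (≈-23.2833) theta=-119/180 (≈-0.6611)
After 4 (thin lens f=60): x=-1397/60 (≈-23.2833) theta=-983/3600 (≈-0.2731)
After 5 (propagate distance d=20): x=-2587/90 (≈-28.7444) theta=-983/3600 (≈-0.2731)
After 6 (thin lens f=22): x=-2587/90 (≈-28.7444) theta=40927/39600 (≈1.0335)
After 7 (propagate distance d=33): x=19301/3600 (≈5.3614) theta=40927/39600 (≈1.0335)
After 8 (thin lens f=-24): x=19301/3600 (≈5.3614) theta=1194559/950400 (≈1.2569)
After 9 (propagate distance d=19 (to screen)): x=5558417/190080 (≈29.2425) theta=1194559/950400 (≈1.2569)
Rounded to 4 decimal places: x = 29.2425

Answer: 29.2425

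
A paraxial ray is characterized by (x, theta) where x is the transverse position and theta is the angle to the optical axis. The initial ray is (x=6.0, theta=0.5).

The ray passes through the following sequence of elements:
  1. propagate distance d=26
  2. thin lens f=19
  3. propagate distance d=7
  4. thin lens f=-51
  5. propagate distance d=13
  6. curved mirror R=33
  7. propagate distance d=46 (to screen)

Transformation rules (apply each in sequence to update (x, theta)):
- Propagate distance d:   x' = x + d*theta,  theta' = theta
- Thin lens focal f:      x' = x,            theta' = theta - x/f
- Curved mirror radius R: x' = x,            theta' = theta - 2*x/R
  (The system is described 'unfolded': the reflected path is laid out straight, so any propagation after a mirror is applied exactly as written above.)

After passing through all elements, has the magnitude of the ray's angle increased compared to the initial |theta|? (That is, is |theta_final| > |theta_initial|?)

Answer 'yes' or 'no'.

Initial: x=6.0000 theta=0.5000
After 1 (propagate distance d=26): x=19.0000 theta=0.5000
After 2 (thin lens f=19): x=19.0000 theta=-0.5000
After 3 (propagate distance d=7): x=15.5000 theta=-0.5000
After 4 (thin lens f=-51): x=15.5000 theta=-10/51 (≈-0.1961)
After 5 (propagate distance d=13): x=1321/102 (≈12.9510) theta=-10/51 (≈-0.1961)
After 6 (curved mirror R=33): x=1321/102 (≈12.9510) theta=-1651/1683 (≈-0.9810)
After 7 (propagate distance d=46 (to screen)): x=-108299/3366 (≈-32.1744) theta=-1651/1683 (≈-0.9810)
|theta_initial|=0.5000 |theta_final|=1651/1683 (≈0.9810) -> increased

Answer: yes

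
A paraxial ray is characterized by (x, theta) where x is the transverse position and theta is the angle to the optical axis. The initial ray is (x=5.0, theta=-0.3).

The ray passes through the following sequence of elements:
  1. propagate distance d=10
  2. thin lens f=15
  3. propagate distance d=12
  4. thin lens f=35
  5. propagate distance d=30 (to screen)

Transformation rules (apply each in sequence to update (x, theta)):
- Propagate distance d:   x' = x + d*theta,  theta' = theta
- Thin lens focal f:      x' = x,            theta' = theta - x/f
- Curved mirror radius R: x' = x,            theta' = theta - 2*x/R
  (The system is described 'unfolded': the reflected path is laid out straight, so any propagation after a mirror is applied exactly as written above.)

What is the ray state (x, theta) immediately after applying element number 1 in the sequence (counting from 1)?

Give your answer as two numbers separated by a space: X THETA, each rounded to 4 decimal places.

Answer: 2.0000 -0.3000

Derivation:
Initial: x=5.0000 theta=-0.3000
After 1 (propagate distance d=10): x=2.0000 theta=-0.3000
Rounded to 4 decimal places: x = 2.0000, theta = -0.3000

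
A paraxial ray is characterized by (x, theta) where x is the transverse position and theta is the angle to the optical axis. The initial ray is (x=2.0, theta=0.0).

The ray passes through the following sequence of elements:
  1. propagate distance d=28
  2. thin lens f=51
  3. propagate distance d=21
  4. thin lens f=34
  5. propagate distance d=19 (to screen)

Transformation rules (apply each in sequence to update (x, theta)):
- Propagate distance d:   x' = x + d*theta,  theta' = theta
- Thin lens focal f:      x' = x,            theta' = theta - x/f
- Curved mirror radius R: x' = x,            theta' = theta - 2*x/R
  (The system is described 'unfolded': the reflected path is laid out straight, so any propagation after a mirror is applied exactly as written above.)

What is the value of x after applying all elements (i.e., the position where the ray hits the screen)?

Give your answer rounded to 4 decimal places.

Initial: x=2.0000 theta=0.0000
After 1 (propagate distance d=28): x=2.0000 theta=0.0000
After 2 (thin lens f=51): x=2.0000 theta=-2/51 (≈-0.0392)
After 3 (propagate distance d=21): x=20/17 (≈1.1765) theta=-2/51 (≈-0.0392)
After 4 (thin lens f=34): x=20/17 (≈1.1765) theta=-64/867 (≈-0.0738)
After 5 (propagate distance d=19 (to screen)): x=-196/867 (≈-0.2261) theta=-64/867 (≈-0.0738)
Rounded to 4 decimal places: x = -0.2261

Answer: -0.2261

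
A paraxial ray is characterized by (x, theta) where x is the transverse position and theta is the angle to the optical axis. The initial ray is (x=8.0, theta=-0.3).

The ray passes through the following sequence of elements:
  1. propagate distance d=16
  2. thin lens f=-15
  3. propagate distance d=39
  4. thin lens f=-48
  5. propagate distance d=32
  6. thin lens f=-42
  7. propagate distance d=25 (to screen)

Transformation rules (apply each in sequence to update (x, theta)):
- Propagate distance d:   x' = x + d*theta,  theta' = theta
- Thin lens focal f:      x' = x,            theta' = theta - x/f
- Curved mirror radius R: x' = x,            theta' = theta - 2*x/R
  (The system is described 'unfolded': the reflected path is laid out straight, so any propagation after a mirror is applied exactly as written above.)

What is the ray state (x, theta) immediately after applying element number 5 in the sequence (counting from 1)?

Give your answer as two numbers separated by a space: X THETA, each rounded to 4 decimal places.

Answer: -3.0733 -0.0904

Derivation:
Initial: x=8.0000 theta=-0.3000
After 1 (propagate distance d=16): x=3.2000 theta=-0.3000
After 2 (thin lens f=-15): x=3.2000 theta=-13/150 (≈-0.0867)
After 3 (propagate distance d=39): x=-0.1800 theta=-13/150 (≈-0.0867)
After 4 (thin lens f=-48): x=-0.1800 theta=-217/2400 (≈-0.0904)
After 5 (propagate distance d=32): x=-461/150 (≈-3.0733) theta=-217/2400 (≈-0.0904)
Rounded to 4 decimal places: x = -3.0733, theta = -0.0904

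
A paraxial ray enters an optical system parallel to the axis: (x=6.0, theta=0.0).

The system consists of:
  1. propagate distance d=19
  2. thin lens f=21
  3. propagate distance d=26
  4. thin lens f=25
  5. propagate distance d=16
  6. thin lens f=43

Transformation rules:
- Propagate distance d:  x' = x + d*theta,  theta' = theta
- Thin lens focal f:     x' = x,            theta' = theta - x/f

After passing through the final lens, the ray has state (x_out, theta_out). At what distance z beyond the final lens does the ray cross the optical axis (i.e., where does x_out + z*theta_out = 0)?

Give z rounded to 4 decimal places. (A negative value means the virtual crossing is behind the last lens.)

Answer: -46.1084

Derivation:
Initial: x=6.0000 theta=0.0000
After 1 (propagate distance d=19): x=6.0000 theta=0.0000
After 2 (thin lens f=21): x=6.0000 theta=-2/7 (≈-0.2857)
After 3 (propagate distance d=26): x=-10/7 (≈-1.4286) theta=-2/7 (≈-0.2857)
After 4 (thin lens f=25): x=-10/7 (≈-1.4286) theta=-8/35 (≈-0.2286)
After 5 (propagate distance d=16): x=-178/35 (≈-5.0857) theta=-8/35 (≈-0.2286)
After 6 (thin lens f=43): x=-178/35 (≈-5.0857) theta=-166/1505 (≈-0.1103)
z_focus = -x_out/theta_out = -(-178/35)/(-166/1505) = -3827/83 ≈ -46.1084
Rounded to 4 decimal places: z = -46.1084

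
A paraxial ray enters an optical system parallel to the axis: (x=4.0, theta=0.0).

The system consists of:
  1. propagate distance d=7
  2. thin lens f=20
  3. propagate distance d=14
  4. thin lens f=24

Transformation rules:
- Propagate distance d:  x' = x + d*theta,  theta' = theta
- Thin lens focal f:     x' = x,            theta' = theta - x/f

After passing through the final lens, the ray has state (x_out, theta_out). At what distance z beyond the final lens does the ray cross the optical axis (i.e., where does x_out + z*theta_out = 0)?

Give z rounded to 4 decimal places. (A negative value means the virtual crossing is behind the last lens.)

Initial: x=4.0000 theta=0.0000
After 1 (propagate distance d=7): x=4.0000 theta=0.0000
After 2 (thin lens f=20): x=4.0000 theta=-0.2000
After 3 (propagate distance d=14): x=1.2000 theta=-0.2000
After 4 (thin lens f=24): x=1.2000 theta=-0.2500
z_focus = -x_out/theta_out = -(1.2000)/(-0.2500) = 4.8000
Rounded to 4 decimal places: z = 4.8000

Answer: 4.8000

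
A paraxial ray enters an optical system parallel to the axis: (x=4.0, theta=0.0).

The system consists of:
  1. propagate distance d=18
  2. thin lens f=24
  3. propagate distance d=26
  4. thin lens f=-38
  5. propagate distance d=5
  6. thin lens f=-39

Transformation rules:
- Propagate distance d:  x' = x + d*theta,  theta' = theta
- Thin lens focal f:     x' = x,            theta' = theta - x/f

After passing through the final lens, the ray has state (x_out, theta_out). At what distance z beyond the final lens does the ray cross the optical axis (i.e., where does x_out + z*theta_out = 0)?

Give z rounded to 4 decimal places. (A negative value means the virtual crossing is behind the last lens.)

Initial: x=4.0000 theta=0.0000
After 1 (propagate distance d=18): x=4.0000 theta=0.0000
After 2 (thin lens f=24): x=4.0000 theta=-1/6 (≈-0.1667)
After 3 (propagate distance d=26): x=-1/3 (≈-0.3333) theta=-1/6 (≈-0.1667)
After 4 (thin lens f=-38): x=-1/3 (≈-0.3333) theta=-10/57 (≈-0.1754)
After 5 (propagate distance d=5): x=-23/19 (≈-1.2105) theta=-10/57 (≈-0.1754)
After 6 (thin lens f=-39): x=-23/19 (≈-1.2105) theta=-51/247 (≈-0.2065)
z_focus = -x_out/theta_out = -(-23/19)/(-51/247) = -299/51 ≈ -5.8627
Rounded to 4 decimal places: z = -5.8627

Answer: -5.8627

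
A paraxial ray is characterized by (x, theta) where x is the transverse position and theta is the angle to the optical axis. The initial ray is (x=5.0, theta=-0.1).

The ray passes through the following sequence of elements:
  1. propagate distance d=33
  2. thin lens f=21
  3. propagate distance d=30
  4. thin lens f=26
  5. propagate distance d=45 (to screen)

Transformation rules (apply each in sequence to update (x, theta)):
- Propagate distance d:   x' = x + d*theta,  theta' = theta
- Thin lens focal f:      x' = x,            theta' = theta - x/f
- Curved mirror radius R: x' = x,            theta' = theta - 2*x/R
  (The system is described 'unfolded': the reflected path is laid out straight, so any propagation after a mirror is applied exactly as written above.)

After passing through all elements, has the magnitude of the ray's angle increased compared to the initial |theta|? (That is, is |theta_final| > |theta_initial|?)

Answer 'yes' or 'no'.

Answer: no

Derivation:
Initial: x=5.0000 theta=-0.1000
After 1 (propagate distance d=33): x=1.7000 theta=-0.1000
After 2 (thin lens f=21): x=1.7000 theta=-19/105 (≈-0.1810)
After 3 (propagate distance d=30): x=-261/70 (≈-3.7286) theta=-19/105 (≈-0.1810)
After 4 (thin lens f=26): x=-261/70 (≈-3.7286) theta=-41/1092 (≈-0.0375)
After 5 (propagate distance d=45 (to screen)): x=-9861/1820 (≈-5.4181) theta=-41/1092 (≈-0.0375)
|theta_initial|=0.1000 |theta_final|=41/1092 (≈0.0375) -> not increased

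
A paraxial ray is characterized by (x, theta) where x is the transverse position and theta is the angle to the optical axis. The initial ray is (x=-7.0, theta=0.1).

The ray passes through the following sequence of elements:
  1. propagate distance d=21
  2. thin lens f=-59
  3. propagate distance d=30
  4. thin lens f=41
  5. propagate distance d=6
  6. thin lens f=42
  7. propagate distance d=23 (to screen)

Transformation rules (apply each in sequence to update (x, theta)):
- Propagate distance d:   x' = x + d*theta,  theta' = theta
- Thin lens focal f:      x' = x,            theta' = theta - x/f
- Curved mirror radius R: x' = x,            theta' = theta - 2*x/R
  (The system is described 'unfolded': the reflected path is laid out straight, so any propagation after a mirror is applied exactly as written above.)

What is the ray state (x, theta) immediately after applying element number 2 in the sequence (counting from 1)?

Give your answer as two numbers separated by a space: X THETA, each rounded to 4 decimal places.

Answer: -4.9000 0.0169

Derivation:
Initial: x=-7.0000 theta=0.1000
After 1 (propagate distance d=21): x=-4.9000 theta=0.1000
After 2 (thin lens f=-59): x=-4.9000 theta=1/59 (≈0.0169)
Rounded to 4 decimal places: x = -4.9000, theta = 0.0169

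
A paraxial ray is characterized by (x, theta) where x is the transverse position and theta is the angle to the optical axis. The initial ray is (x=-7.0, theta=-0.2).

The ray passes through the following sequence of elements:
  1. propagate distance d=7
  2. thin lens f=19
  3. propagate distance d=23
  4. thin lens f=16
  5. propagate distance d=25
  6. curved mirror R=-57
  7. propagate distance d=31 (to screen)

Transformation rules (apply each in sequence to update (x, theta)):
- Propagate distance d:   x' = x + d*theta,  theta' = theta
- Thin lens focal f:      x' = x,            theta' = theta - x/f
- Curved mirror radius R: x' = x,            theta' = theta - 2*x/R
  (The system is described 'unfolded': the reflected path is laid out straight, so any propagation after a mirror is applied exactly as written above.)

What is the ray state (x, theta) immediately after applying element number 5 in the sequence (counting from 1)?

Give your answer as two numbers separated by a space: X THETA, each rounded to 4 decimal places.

Initial: x=-7.0000 theta=-0.2000
After 1 (propagate distance d=7): x=-8.4000 theta=-0.2000
After 2 (thin lens f=19): x=-8.4000 theta=23/95 (≈0.2421)
After 3 (propagate distance d=23): x=-269/95 (≈-2.8316) theta=23/95 (≈0.2421)
After 4 (thin lens f=16): x=-269/95 (≈-2.8316) theta=637/1520 (≈0.4191)
After 5 (propagate distance d=25): x=11621/1520 (≈7.6454) theta=637/1520 (≈0.4191)
Rounded to 4 decimal places: x = 7.6454, theta = 0.4191

Answer: 7.6454 0.4191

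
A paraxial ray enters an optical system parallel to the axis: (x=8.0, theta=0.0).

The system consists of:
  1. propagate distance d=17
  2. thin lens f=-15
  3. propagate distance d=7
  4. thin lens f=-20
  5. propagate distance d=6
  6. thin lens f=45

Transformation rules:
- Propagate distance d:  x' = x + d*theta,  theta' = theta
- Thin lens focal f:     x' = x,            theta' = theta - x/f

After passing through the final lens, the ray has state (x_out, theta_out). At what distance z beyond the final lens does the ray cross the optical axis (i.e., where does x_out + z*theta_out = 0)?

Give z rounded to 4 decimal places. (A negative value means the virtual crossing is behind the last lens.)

Initial: x=8.0000 theta=0.0000
After 1 (propagate distance d=17): x=8.0000 theta=0.0000
After 2 (thin lens f=-15): x=8.0000 theta=8/15 (≈0.5333)
After 3 (propagate distance d=7): x=176/15 (≈11.7333) theta=8/15 (≈0.5333)
After 4 (thin lens f=-20): x=176/15 (≈11.7333) theta=1.1200
After 5 (propagate distance d=6): x=1384/75 (≈18.4533) theta=1.1200
After 6 (thin lens f=45): x=1384/75 (≈18.4533) theta=2396/3375 (≈0.7099)
z_focus = -x_out/theta_out = -(1384/75)/(2396/3375) = -15570/599 ≈ -25.9933
Rounded to 4 decimal places: z = -25.9933

Answer: -25.9933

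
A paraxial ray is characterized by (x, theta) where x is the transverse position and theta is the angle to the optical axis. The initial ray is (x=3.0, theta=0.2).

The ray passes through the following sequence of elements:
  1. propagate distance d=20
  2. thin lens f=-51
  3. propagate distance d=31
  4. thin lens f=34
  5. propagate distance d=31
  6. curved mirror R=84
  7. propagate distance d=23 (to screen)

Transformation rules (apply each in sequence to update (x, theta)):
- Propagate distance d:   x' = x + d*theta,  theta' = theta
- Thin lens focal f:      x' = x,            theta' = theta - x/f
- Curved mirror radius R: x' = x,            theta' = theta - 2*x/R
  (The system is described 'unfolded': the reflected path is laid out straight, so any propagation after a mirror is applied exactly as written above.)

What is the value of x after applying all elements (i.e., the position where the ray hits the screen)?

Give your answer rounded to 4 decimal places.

Initial: x=3.0000 theta=0.2000
After 1 (propagate distance d=20): x=7.0000 theta=0.2000
After 2 (thin lens f=-51): x=7.0000 theta=86/255 (≈0.3373)
After 3 (propagate distance d=31): x=4451/255 (≈17.4549) theta=86/255 (≈0.3373)
After 4 (thin lens f=34): x=4451/255 (≈17.4549) theta=-509/2890 (≈-0.1761)
After 5 (propagate distance d=31): x=103997/8670 (≈11.9950) theta=-509/2890 (≈-0.1761)
After 6 (curved mirror R=84): x=103997/8670 (≈11.9950) theta=-168131/364140 (≈-0.4617)
After 7 (propagate distance d=23 (to screen)): x=500861/364140 (≈1.3755) theta=-168131/364140 (≈-0.4617)
Rounded to 4 decimal places: x = 1.3755

Answer: 1.3755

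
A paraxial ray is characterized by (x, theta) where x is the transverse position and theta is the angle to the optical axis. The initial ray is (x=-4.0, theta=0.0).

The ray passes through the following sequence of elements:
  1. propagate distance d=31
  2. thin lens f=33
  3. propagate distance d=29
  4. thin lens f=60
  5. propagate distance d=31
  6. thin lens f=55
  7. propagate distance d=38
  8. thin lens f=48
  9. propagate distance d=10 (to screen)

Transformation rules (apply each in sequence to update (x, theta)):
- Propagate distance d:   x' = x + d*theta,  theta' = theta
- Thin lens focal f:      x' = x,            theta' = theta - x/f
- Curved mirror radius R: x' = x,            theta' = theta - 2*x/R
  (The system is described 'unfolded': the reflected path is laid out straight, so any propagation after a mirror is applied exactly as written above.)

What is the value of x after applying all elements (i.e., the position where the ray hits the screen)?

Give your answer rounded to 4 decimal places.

Answer: 5.4040

Derivation:
Initial: x=-4.0000 theta=0.0000
After 1 (propagate distance d=31): x=-4.0000 theta=0.0000
After 2 (thin lens f=33): x=-4.0000 theta=4/33 (≈0.1212)
After 3 (propagate distance d=29): x=-16/33 (≈-0.4848) theta=4/33 (≈0.1212)
After 4 (thin lens f=60): x=-16/33 (≈-0.4848) theta=64/495 (≈0.1293)
After 5 (propagate distance d=31): x=1744/495 (≈3.5232) theta=64/495 (≈0.1293)
After 6 (thin lens f=55): x=1744/495 (≈3.5232) theta=592/9075 (≈0.0652)
After 7 (propagate distance d=38): x=163408/27225 (≈6.0021) theta=592/9075 (≈0.0652)
After 8 (thin lens f=48): x=163408/27225 (≈6.0021) theta=-977/16335 (≈-0.0598)
After 9 (propagate distance d=10 (to screen)): x=441374/81675 (≈5.4040) theta=-977/16335 (≈-0.0598)
Rounded to 4 decimal places: x = 5.4040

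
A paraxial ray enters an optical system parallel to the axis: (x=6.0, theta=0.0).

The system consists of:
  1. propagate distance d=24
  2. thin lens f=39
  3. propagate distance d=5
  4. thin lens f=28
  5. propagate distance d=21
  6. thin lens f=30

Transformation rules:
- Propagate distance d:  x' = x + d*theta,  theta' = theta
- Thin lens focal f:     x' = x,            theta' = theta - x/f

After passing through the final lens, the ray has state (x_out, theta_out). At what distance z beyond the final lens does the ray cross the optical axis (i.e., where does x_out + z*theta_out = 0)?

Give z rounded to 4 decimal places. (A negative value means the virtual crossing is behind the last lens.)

Initial: x=6.0000 theta=0.0000
After 1 (propagate distance d=24): x=6.0000 theta=0.0000
After 2 (thin lens f=39): x=6.0000 theta=-2/13 (≈-0.1538)
After 3 (propagate distance d=5): x=68/13 (≈5.2308) theta=-2/13 (≈-0.1538)
After 4 (thin lens f=28): x=68/13 (≈5.2308) theta=-31/91 (≈-0.3407)
After 5 (propagate distance d=21): x=-25/13 (≈-1.9231) theta=-31/91 (≈-0.3407)
After 6 (thin lens f=30): x=-25/13 (≈-1.9231) theta=-151/546 (≈-0.2766)
z_focus = -x_out/theta_out = -(-25/13)/(-151/546) = -1050/151 ≈ -6.9536
Rounded to 4 decimal places: z = -6.9536

Answer: -6.9536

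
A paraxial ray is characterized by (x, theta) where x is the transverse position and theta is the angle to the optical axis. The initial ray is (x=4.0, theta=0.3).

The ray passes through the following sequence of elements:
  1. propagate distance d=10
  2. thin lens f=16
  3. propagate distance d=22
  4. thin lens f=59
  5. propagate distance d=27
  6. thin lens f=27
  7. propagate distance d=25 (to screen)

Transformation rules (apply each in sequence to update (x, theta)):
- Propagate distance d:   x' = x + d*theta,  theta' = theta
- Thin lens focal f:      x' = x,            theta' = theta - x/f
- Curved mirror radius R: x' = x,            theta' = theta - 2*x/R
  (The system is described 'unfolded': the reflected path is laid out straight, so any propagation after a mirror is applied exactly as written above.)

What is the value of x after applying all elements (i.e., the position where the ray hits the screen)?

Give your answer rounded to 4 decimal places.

Answer: -5.2371

Derivation:
Initial: x=4.0000 theta=0.3000
After 1 (propagate distance d=10): x=7.0000 theta=0.3000
After 2 (thin lens f=16): x=7.0000 theta=-0.1375
After 3 (propagate distance d=22): x=3.9750 theta=-0.1375
After 4 (thin lens f=59): x=3.9750 theta=-967/4720 (≈-0.2049)
After 5 (propagate distance d=27): x=-7347/4720 (≈-1.5566) theta=-967/4720 (≈-0.2049)
After 6 (thin lens f=27): x=-7347/4720 (≈-1.5566) theta=-53/360 (≈-0.1472)
After 7 (propagate distance d=25 (to screen)): x=-222473/42480 (≈-5.2371) theta=-53/360 (≈-0.1472)
Rounded to 4 decimal places: x = -5.2371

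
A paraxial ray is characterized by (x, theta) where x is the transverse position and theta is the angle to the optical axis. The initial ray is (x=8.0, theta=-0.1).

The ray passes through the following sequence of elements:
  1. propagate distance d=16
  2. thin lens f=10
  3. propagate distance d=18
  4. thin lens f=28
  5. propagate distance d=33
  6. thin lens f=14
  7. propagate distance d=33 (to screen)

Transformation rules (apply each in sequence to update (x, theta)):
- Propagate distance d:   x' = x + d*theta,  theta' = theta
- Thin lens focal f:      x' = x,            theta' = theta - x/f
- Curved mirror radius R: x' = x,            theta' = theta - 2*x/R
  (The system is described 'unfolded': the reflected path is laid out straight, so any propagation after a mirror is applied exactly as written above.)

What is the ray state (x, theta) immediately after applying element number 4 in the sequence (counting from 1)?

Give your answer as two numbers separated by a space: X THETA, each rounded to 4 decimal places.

Initial: x=8.0000 theta=-0.1000
After 1 (propagate distance d=16): x=6.4000 theta=-0.1000
After 2 (thin lens f=10): x=6.4000 theta=-0.7400
After 3 (propagate distance d=18): x=-6.9200 theta=-0.7400
After 4 (thin lens f=28): x=-6.9200 theta=-69/140 (≈-0.4929)
Rounded to 4 decimal places: x = -6.9200, theta = -0.4929

Answer: -6.9200 -0.4929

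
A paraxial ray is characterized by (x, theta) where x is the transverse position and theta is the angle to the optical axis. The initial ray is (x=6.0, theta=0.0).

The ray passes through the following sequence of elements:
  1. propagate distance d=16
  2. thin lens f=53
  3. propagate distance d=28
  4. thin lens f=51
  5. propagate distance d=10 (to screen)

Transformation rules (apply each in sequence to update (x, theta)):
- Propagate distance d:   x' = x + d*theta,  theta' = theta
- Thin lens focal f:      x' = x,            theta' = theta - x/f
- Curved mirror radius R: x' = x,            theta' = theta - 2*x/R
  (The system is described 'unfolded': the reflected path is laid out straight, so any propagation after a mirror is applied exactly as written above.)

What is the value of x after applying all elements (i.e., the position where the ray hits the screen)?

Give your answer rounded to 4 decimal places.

Initial: x=6.0000 theta=0.0000
After 1 (propagate distance d=16): x=6.0000 theta=0.0000
After 2 (thin lens f=53): x=6.0000 theta=-6/53 (≈-0.1132)
After 3 (propagate distance d=28): x=150/53 (≈2.8302) theta=-6/53 (≈-0.1132)
After 4 (thin lens f=51): x=150/53 (≈2.8302) theta=-152/901 (≈-0.1687)
After 5 (propagate distance d=10 (to screen)): x=1030/901 (≈1.1432) theta=-152/901 (≈-0.1687)
Rounded to 4 decimal places: x = 1.1432

Answer: 1.1432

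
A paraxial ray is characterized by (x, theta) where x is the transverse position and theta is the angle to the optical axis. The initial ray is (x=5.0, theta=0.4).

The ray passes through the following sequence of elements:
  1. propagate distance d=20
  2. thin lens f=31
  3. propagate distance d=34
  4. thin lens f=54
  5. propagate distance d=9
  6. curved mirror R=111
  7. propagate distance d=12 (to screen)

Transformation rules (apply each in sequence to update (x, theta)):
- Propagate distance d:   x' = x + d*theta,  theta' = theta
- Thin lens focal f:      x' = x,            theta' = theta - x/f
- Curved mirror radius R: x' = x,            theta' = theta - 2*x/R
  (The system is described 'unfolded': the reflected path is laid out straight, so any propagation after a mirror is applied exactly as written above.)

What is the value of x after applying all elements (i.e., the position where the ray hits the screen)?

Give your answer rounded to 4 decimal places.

Initial: x=5.0000 theta=0.4000
After 1 (propagate distance d=20): x=13.0000 theta=0.4000
After 2 (thin lens f=31): x=13.0000 theta=-3/155 (≈-0.0194)
After 3 (propagate distance d=34): x=1913/155 (≈12.3419) theta=-3/155 (≈-0.0194)
After 4 (thin lens f=54): x=1913/155 (≈12.3419) theta=-415/1674 (≈-0.2479)
After 5 (propagate distance d=9): x=9403/930 (≈10.1108) theta=-415/1674 (≈-0.2479)
After 6 (curved mirror R=111): x=9403/930 (≈10.1108) theta=-133193/309690 (≈-0.4301)
After 7 (propagate distance d=12 (to screen)): x=510961/103230 (≈4.9497) theta=-133193/309690 (≈-0.4301)
Rounded to 4 decimal places: x = 4.9497

Answer: 4.9497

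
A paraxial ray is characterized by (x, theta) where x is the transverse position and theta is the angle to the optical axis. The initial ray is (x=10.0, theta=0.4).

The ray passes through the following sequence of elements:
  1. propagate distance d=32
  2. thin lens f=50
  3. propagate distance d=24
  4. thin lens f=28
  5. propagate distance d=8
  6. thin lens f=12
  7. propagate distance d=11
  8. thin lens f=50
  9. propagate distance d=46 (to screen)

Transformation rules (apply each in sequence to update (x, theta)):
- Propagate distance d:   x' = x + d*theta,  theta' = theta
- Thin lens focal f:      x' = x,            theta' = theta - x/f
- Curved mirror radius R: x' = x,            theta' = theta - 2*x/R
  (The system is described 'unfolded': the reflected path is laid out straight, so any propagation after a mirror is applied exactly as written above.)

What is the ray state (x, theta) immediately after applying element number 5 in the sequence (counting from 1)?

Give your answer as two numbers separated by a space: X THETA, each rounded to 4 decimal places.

Answer: 14.8777 -0.8223

Derivation:
Initial: x=10.0000 theta=0.4000
After 1 (propagate distance d=32): x=22.8000 theta=0.4000
After 2 (thin lens f=50): x=22.8000 theta=-0.0560
After 3 (propagate distance d=24): x=21.4560 theta=-0.0560
After 4 (thin lens f=28): x=21.4560 theta=-1439/1750 (≈-0.8223)
After 5 (propagate distance d=8): x=13018/875 (≈14.8777) theta=-1439/1750 (≈-0.8223)
Rounded to 4 decimal places: x = 14.8777, theta = -0.8223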